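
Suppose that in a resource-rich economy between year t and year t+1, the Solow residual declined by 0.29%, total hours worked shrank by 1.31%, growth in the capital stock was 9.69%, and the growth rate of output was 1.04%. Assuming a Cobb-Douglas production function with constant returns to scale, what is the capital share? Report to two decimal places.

gY = gA + α·gK + (1−α)·gL, so gY − gA − gL = α(gK − gL).
1.04 + 0.29 + 1.31 = α × (9.69 − (-1.31)).
2.64 = 11 α, so α = 0.24.

α = 0.24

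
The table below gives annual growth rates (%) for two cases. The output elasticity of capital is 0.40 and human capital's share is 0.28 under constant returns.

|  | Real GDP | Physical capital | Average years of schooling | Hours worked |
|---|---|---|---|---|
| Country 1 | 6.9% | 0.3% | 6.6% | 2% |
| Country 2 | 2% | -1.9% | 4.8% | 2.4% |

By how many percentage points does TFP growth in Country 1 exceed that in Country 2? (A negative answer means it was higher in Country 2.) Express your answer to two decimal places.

Labor's share = 1 − 0.4 − 0.28 = 0.32.
Country 1: TFP = 6.9 − 0.12 − 1.848 − 0.64 = 4.292%.
Country 2: TFP = 2 + 0.76 − 1.344 − 0.768 = 0.648%.
Difference = 4.292 − (0.648) = 3.644 pp.

3.64 percentage points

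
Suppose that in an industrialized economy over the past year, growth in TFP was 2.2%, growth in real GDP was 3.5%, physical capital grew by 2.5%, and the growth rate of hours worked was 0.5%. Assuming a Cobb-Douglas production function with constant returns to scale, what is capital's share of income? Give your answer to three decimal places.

gY = gA + α·gK + (1−α)·gL, so gY − gA − gL = α(gK − gL).
3.5 − 2.2 − 0.5 = α × (2.5 − 0.5).
0.8 = 2 α, so α = 0.4.

α = 0.400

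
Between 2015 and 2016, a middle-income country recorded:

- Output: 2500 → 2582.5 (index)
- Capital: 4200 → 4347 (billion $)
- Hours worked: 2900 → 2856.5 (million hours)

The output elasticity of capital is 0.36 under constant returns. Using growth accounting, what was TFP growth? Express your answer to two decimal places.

3.00%

Output growth = (2582.5 − 2500) / 2500 = 3.3%.
Capital growth = (4347 − 4200) / 4200 = 3.5%.
Hours worked growth = (2856.5 − 2900) / 2900 = -1.5%.
Labor's share = 1 − 0.36 = 0.64.
Capital: 0.36 × 3.5 = 1.26 pp.
Hours worked: 0.64 × (-1.5) = -0.96 pp.
TFP growth = 3.3 − 0.3 = 3%.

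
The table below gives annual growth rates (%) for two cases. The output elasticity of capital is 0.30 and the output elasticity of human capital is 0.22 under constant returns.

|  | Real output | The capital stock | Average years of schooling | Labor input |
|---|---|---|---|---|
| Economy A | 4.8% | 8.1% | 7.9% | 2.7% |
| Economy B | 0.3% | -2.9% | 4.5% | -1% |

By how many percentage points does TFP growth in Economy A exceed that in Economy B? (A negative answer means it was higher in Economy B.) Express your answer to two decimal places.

-1.32 percentage points

Labor's share = 1 − 0.3 − 0.22 = 0.48.
Economy A: TFP = 4.8 − 2.43 − 1.738 − 1.296 = -0.664%.
Economy B: TFP = 0.3 + 0.87 − 0.99 + 0.48 = 0.66%.
Difference = -0.664 − (0.66) = -1.324 pp.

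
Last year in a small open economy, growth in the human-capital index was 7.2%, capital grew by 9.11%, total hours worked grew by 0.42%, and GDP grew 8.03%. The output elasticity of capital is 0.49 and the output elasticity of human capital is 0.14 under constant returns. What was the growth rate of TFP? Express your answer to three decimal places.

Labor's share = 1 − 0.49 − 0.14 = 0.37.
Capital: 0.49 × 9.11 = 4.4639 pp.
The human-capital index: 0.14 × 7.2 = 1.008 pp.
Total hours worked: 0.37 × 0.42 = 0.1554 pp.
TFP growth = 8.03 − 5.6273 = 2.4027%.

2.403%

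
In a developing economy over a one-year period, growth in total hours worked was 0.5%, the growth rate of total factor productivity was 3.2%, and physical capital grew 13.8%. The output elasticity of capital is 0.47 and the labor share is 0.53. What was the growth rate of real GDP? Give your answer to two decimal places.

9.95%

Labor's share = 1 − 0.47 = 0.53.
Physical capital: 0.47 × 13.8 = 6.486 pp.
Total hours worked: 0.53 × 0.5 = 0.265 pp.
Output growth = 3.2 + 6.751 = 9.951%.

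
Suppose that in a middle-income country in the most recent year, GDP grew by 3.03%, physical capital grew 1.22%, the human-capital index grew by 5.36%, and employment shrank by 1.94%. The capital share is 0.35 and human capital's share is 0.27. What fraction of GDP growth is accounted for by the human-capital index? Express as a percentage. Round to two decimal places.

The human-capital index contributed 0.27 × 5.36 = 1.4472 pp.
Share of growth = 1.4472 / 3.03 × 100 = 47.7624%.

47.76%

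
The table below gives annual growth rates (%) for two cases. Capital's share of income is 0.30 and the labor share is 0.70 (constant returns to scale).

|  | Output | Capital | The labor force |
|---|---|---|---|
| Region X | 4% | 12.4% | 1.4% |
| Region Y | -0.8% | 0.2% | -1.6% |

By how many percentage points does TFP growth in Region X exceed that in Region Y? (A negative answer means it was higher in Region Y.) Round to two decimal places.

Labor's share = 1 − 0.3 = 0.7.
Region X: TFP = 4 − 3.72 − 0.98 = -0.7%.
Region Y: TFP = -0.8 − 0.06 + 1.12 = 0.26%.
Difference = -0.7 − (0.26) = -0.96 pp.

-0.96 percentage points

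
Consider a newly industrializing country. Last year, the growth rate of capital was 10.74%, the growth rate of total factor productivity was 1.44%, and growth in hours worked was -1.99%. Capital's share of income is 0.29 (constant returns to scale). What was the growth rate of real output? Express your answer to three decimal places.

3.142%

Labor's share = 1 − 0.29 = 0.71.
Capital: 0.29 × 10.74 = 3.1146 pp.
Hours worked: 0.71 × (-1.99) = -1.4129 pp.
Output growth = 1.44 + 1.7017 = 3.1417%.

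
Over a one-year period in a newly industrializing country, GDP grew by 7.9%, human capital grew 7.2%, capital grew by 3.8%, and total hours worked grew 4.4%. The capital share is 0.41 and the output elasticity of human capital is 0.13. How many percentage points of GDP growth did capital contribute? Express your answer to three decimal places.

Contribution = share × growth = 0.41 × 3.8 = 1.558 pp.

1.558 pp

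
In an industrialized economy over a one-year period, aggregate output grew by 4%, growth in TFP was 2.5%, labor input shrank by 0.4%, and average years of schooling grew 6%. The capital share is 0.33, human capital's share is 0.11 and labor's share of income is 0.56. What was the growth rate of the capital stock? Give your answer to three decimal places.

3.224%

Labor's share = 1 − 0.33 − 0.11 = 0.56.
gY = gA + 0.11×6 + 0.56×(-0.4) + 0.33×g.
0.33×g = 4 − 2.5 − 0.436 = 1.064.
g = 1.064 / 0.33 = 3.22424%.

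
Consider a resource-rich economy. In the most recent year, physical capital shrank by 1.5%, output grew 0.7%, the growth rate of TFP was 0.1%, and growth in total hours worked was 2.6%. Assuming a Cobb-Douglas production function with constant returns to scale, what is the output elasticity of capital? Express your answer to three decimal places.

The output elasticity of capital is 0.488.

gY = gA + α·gK + (1−α)·gL, so gY − gA − gL = α(gK − gL).
0.7 − 0.1 − 2.6 = α × (-1.5 − 2.6).
-2 = -4.1 α, so α = 0.4878.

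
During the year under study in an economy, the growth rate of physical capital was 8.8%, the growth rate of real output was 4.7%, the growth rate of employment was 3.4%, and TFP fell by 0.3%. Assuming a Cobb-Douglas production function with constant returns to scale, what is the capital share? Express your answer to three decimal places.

gY = gA + α·gK + (1−α)·gL, so gY − gA − gL = α(gK − gL).
4.7 + 0.3 − 3.4 = α × (8.8 − 3.4).
1.6 = 5.4 α, so α = 0.2963.

The capital share is 0.296.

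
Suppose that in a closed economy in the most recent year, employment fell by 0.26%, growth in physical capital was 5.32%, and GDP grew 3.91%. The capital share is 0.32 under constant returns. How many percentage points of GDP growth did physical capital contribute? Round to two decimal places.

1.70

Contribution = share × growth = 0.32 × 5.32 = 1.7024 pp.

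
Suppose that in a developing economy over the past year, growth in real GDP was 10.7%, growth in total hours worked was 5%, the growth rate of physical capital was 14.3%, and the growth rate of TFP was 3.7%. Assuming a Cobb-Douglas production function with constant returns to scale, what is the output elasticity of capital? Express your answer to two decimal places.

gY = gA + α·gK + (1−α)·gL, so gY − gA − gL = α(gK − gL).
10.7 − 3.7 − 5 = α × (14.3 − 5).
2 = 9.3 α, so α = 0.2151.

0.22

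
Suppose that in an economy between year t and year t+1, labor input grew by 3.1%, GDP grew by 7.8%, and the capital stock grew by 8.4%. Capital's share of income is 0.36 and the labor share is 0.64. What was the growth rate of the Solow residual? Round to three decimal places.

2.792%

Labor's share = 1 − 0.36 = 0.64.
The capital stock: 0.36 × 8.4 = 3.024 pp.
Labor input: 0.64 × 3.1 = 1.984 pp.
TFP growth = 7.8 − 5.008 = 2.792%.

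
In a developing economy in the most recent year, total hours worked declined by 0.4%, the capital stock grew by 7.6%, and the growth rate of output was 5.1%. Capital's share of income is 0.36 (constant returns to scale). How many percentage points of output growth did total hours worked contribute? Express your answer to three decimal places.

Labor's share = 1 − 0.36 = 0.64.
Contribution = share × growth = 0.64 × (-0.4) = -0.256 pp.

-0.256 percentage points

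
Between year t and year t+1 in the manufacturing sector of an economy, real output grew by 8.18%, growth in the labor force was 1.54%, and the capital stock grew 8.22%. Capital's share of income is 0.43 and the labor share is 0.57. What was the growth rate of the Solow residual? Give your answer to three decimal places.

3.768%

Labor's share = 1 − 0.43 = 0.57.
The capital stock: 0.43 × 8.22 = 3.5346 pp.
The labor force: 0.57 × 1.54 = 0.8778 pp.
TFP growth = 8.18 − 4.4124 = 3.7676%.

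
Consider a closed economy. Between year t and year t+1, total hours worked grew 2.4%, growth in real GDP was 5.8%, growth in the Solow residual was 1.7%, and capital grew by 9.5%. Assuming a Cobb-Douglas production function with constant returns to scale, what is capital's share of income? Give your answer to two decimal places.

Capital's share of income is 0.24.

gY = gA + α·gK + (1−α)·gL, so gY − gA − gL = α(gK − gL).
5.8 − 1.7 − 2.4 = α × (9.5 − 2.4).
1.7 = 7.1 α, so α = 0.2394.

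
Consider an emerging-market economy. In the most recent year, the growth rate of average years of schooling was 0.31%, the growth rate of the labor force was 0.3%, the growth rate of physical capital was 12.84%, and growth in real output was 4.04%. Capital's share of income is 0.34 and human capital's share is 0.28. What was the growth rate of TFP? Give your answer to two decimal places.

-0.53%

Labor's share = 1 − 0.34 − 0.28 = 0.38.
Physical capital: 0.34 × 12.84 = 4.3656 pp.
Average years of schooling: 0.28 × 0.31 = 0.0868 pp.
The labor force: 0.38 × 0.3 = 0.114 pp.
TFP growth = 4.04 − 4.5664 = -0.5264%.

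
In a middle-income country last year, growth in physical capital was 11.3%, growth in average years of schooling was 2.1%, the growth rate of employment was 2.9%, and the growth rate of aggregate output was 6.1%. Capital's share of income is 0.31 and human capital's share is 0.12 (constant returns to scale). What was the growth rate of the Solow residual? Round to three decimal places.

Labor's share = 1 − 0.31 − 0.12 = 0.57.
Physical capital: 0.31 × 11.3 = 3.503 pp.
Average years of schooling: 0.12 × 2.1 = 0.252 pp.
Employment: 0.57 × 2.9 = 1.653 pp.
TFP growth = 6.1 − 5.408 = 0.692%.

The Solow residual grew 0.692%.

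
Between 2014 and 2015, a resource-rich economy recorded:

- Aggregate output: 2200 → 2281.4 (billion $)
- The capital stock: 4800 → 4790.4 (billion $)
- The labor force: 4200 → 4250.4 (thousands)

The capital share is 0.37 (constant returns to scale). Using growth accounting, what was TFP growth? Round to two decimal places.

3.02%

Aggregate output growth = (2281.4 − 2200) / 2200 = 3.7%.
The capital stock growth = (4790.4 − 4800) / 4800 = -0.2%.
The labor force growth = (4250.4 − 4200) / 4200 = 1.2%.
Labor's share = 1 − 0.37 = 0.63.
The capital stock: 0.37 × (-0.2) = -0.074 pp.
The labor force: 0.63 × 1.2 = 0.756 pp.
TFP growth = 3.7 − 0.682 = 3.018%.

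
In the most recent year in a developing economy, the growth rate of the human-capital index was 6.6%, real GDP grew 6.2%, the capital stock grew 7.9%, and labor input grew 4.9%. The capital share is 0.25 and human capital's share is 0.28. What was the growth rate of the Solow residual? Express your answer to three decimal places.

0.074%

Labor's share = 1 − 0.25 − 0.28 = 0.47.
The capital stock: 0.25 × 7.9 = 1.975 pp.
The human-capital index: 0.28 × 6.6 = 1.848 pp.
Labor input: 0.47 × 4.9 = 2.303 pp.
TFP growth = 6.2 − 6.126 = 0.074%.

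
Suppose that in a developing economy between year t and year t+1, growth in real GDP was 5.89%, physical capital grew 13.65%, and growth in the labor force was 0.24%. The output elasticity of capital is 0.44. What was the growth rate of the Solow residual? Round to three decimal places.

Labor's share = 1 − 0.44 = 0.56.
Physical capital: 0.44 × 13.65 = 6.006 pp.
The labor force: 0.56 × 0.24 = 0.1344 pp.
TFP growth = 5.89 − 6.1404 = -0.2504%.

-0.250%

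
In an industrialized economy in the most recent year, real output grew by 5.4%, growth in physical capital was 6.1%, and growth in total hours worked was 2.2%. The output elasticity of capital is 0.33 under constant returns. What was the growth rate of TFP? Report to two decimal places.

TFP growth was 1.91%.

Labor's share = 1 − 0.33 = 0.67.
Physical capital: 0.33 × 6.1 = 2.013 pp.
Total hours worked: 0.67 × 2.2 = 1.474 pp.
TFP growth = 5.4 − 3.487 = 1.913%.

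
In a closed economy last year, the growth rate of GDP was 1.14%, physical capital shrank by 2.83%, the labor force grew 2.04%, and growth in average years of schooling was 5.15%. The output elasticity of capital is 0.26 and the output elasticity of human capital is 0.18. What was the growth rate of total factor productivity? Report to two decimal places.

Labor's share = 1 − 0.26 − 0.18 = 0.56.
Physical capital: 0.26 × (-2.83) = -0.7358 pp.
Average years of schooling: 0.18 × 5.15 = 0.927 pp.
The labor force: 0.56 × 2.04 = 1.1424 pp.
TFP growth = 1.14 − 1.3336 = -0.1936%.

-0.19%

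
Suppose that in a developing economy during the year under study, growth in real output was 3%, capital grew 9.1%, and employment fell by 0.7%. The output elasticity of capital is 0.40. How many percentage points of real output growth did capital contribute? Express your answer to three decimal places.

Contribution = share × growth = 0.4 × 9.1 = 3.64 pp.

3.640 percentage points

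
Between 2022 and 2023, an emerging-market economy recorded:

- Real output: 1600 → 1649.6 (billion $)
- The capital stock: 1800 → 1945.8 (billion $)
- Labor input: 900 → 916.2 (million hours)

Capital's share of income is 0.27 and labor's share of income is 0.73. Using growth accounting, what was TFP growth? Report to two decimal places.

-0.40%

Real output growth = (1649.6 − 1600) / 1600 = 3.1%.
The capital stock growth = (1945.8 − 1800) / 1800 = 8.1%.
Labor input growth = (916.2 − 900) / 900 = 1.8%.
Labor's share = 1 − 0.27 = 0.73.
The capital stock: 0.27 × 8.1 = 2.187 pp.
Labor input: 0.73 × 1.8 = 1.314 pp.
TFP growth = 3.1 − 3.501 = -0.401%.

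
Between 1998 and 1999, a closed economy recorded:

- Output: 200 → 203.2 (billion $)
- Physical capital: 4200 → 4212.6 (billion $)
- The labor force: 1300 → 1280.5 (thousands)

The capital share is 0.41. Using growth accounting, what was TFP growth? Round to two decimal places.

2.36%

Output growth = (203.2 − 200) / 200 = 1.6%.
Physical capital growth = (4212.6 − 4200) / 4200 = 0.3%.
The labor force growth = (1280.5 − 1300) / 1300 = -1.5%.
Labor's share = 1 − 0.41 = 0.59.
Physical capital: 0.41 × 0.3 = 0.123 pp.
The labor force: 0.59 × (-1.5) = -0.885 pp.
TFP growth = 1.6 + 0.762 = 2.362%.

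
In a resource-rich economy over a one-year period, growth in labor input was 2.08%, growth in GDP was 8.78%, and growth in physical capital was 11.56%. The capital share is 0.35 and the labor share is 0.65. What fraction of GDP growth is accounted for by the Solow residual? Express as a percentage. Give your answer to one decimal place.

The Solow residual accounted for 38.5% of growth.

Labor's share = 1 − 0.35 = 0.65.
Physical capital: 0.35 × 11.56 = 4.046 pp.
Labor input: 0.65 × 2.08 = 1.352 pp.
TFP growth = 8.78 − 5.398 = 3.382%.
TFP share of growth = 3.382 / 8.78 × 100 = 38.519%.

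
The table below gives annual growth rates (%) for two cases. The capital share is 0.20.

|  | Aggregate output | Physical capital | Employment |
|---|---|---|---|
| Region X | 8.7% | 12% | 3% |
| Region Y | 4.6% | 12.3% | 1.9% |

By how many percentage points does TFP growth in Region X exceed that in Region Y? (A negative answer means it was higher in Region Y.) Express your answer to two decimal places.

3.28 percentage points

Labor's share = 1 − 0.2 = 0.8.
Region X: TFP = 8.7 − 2.4 − 2.4 = 3.9%.
Region Y: TFP = 4.6 − 2.46 − 1.52 = 0.62%.
Difference = 3.9 − (0.62) = 3.28 pp.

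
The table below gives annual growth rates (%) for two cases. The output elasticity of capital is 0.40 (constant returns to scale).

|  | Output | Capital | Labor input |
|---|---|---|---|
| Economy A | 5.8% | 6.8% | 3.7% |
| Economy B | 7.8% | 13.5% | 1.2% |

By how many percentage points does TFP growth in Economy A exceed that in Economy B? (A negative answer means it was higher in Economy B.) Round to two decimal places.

-0.82 percentage points

Labor's share = 1 − 0.4 = 0.6.
Economy A: TFP = 5.8 − 2.72 − 2.22 = 0.86%.
Economy B: TFP = 7.8 − 5.4 − 0.72 = 1.68%.
Difference = 0.86 − (1.68) = -0.82 pp.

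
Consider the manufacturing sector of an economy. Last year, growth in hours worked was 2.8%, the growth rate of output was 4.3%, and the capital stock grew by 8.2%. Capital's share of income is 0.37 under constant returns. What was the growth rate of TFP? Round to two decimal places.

-0.50%

Labor's share = 1 − 0.37 = 0.63.
The capital stock: 0.37 × 8.2 = 3.034 pp.
Hours worked: 0.63 × 2.8 = 1.764 pp.
TFP growth = 4.3 − 4.798 = -0.498%.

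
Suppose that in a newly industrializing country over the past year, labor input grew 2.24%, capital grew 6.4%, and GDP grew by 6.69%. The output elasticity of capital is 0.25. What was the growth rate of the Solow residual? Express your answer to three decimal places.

3.410%

Labor's share = 1 − 0.25 = 0.75.
Capital: 0.25 × 6.4 = 1.6 pp.
Labor input: 0.75 × 2.24 = 1.68 pp.
TFP growth = 6.69 − 3.28 = 3.41%.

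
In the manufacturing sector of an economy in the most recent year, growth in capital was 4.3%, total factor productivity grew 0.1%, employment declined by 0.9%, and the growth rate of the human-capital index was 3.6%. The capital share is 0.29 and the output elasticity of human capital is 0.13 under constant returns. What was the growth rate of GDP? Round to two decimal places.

Labor's share = 1 − 0.29 − 0.13 = 0.58.
Capital: 0.29 × 4.3 = 1.247 pp.
The human-capital index: 0.13 × 3.6 = 0.468 pp.
Employment: 0.58 × (-0.9) = -0.522 pp.
Output growth = 0.1 + 1.193 = 1.293%.

1.29%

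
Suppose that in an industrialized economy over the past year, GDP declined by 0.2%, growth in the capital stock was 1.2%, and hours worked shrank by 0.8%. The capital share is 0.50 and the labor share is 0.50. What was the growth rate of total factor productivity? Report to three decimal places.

Labor's share = 1 − 0.5 = 0.5.
The capital stock: 0.5 × 1.2 = 0.6 pp.
Hours worked: 0.5 × (-0.8) = -0.4 pp.
TFP growth = -0.2 − 0.2 = -0.4%.

-0.400%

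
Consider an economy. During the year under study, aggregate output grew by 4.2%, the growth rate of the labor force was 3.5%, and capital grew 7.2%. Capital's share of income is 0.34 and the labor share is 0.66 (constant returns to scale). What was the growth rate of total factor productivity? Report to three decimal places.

Labor's share = 1 − 0.34 = 0.66.
Capital: 0.34 × 7.2 = 2.448 pp.
The labor force: 0.66 × 3.5 = 2.31 pp.
TFP growth = 4.2 − 4.758 = -0.558%.

-0.558%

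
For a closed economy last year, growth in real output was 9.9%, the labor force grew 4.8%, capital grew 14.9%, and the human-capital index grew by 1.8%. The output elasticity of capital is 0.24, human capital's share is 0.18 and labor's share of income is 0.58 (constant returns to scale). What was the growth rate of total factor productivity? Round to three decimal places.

Labor's share = 1 − 0.24 − 0.18 = 0.58.
Capital: 0.24 × 14.9 = 3.576 pp.
The human-capital index: 0.18 × 1.8 = 0.324 pp.
The labor force: 0.58 × 4.8 = 2.784 pp.
TFP growth = 9.9 − 6.684 = 3.216%.

Total factor productivity growth was 3.216%.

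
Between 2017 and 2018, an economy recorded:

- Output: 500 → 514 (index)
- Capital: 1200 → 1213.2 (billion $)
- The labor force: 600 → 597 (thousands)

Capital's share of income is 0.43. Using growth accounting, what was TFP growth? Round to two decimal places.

2.61%

Output growth = (514 − 500) / 500 = 2.8%.
Capital growth = (1213.2 − 1200) / 1200 = 1.1%.
The labor force growth = (597 − 600) / 600 = -0.5%.
Labor's share = 1 − 0.43 = 0.57.
Capital: 0.43 × 1.1 = 0.473 pp.
The labor force: 0.57 × (-0.5) = -0.285 pp.
TFP growth = 2.8 − 0.188 = 2.612%.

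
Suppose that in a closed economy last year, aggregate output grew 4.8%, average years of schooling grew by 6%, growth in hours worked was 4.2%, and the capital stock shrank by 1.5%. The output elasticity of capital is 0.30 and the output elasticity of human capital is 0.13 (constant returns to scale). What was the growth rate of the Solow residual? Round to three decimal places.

Labor's share = 1 − 0.3 − 0.13 = 0.57.
The capital stock: 0.3 × (-1.5) = -0.45 pp.
Average years of schooling: 0.13 × 6 = 0.78 pp.
Hours worked: 0.57 × 4.2 = 2.394 pp.
TFP growth = 4.8 − 2.724 = 2.076%.

2.076%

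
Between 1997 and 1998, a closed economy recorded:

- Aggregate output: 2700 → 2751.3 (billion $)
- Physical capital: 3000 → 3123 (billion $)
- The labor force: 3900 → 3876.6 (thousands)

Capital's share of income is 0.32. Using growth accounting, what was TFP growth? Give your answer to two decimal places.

1.00%

Aggregate output growth = (2751.3 − 2700) / 2700 = 1.9%.
Physical capital growth = (3123 − 3000) / 3000 = 4.1%.
The labor force growth = (3876.6 − 3900) / 3900 = -0.6%.
Labor's share = 1 − 0.32 = 0.68.
Physical capital: 0.32 × 4.1 = 1.312 pp.
The labor force: 0.68 × (-0.6) = -0.408 pp.
TFP growth = 1.9 − 0.904 = 0.996%.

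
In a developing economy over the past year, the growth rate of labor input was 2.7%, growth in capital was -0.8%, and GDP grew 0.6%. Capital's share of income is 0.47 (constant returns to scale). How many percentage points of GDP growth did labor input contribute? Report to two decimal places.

Labor's share = 1 − 0.47 = 0.53.
Contribution = share × growth = 0.53 × 2.7 = 1.431 pp.

1.43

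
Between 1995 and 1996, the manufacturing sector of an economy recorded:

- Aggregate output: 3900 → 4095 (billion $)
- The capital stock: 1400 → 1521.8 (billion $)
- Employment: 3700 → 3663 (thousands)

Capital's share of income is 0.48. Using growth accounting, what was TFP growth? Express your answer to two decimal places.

TFP grew 1.34%.

Aggregate output growth = (4095 − 3900) / 3900 = 5%.
The capital stock growth = (1521.8 − 1400) / 1400 = 8.7%.
Employment growth = (3663 − 3700) / 3700 = -1%.
Labor's share = 1 − 0.48 = 0.52.
The capital stock: 0.48 × 8.7 = 4.176 pp.
Employment: 0.52 × (-1) = -0.52 pp.
TFP growth = 5 − 3.656 = 1.344%.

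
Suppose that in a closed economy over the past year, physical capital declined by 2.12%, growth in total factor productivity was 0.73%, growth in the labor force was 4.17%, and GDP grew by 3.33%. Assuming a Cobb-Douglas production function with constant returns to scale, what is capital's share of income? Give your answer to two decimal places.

α = 0.25

gY = gA + α·gK + (1−α)·gL, so gY − gA − gL = α(gK − gL).
3.33 − 0.73 − 4.17 = α × (-2.12 − 4.17).
-1.57 = -6.29 α, so α = 0.2496.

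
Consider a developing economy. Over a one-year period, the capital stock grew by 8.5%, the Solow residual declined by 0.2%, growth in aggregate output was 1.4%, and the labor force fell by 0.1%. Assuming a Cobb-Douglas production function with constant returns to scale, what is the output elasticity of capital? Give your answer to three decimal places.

gY = gA + α·gK + (1−α)·gL, so gY − gA − gL = α(gK − gL).
1.4 + 0.2 + 0.1 = α × (8.5 − (-0.1)).
1.7 = 8.6 α, so α = 0.19767.

The output elasticity of capital is 0.198.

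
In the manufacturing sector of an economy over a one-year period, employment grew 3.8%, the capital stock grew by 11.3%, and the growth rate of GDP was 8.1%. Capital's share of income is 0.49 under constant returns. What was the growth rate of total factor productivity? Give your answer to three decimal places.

Labor's share = 1 − 0.49 = 0.51.
The capital stock: 0.49 × 11.3 = 5.537 pp.
Employment: 0.51 × 3.8 = 1.938 pp.
TFP growth = 8.1 − 7.475 = 0.625%.

0.625%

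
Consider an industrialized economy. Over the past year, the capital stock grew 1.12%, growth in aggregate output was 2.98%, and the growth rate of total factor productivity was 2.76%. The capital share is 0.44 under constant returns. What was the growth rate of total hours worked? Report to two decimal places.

-0.49%

Labor's share = 1 − 0.44 = 0.56.
gY = gA + 0.44×1.12 + 0.56×g.
0.56×g = 2.98 − 2.76 − 0.4928 = -0.2728.
g = -0.2728 / 0.56 = -0.4871%.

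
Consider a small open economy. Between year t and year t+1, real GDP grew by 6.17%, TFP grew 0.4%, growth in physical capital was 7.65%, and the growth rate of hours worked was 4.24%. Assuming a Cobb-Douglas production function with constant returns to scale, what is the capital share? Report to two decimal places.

The capital share is 0.45.

gY = gA + α·gK + (1−α)·gL, so gY − gA − gL = α(gK − gL).
6.17 − 0.4 − 4.24 = α × (7.65 − 4.24).
1.53 = 3.41 α, so α = 0.4487.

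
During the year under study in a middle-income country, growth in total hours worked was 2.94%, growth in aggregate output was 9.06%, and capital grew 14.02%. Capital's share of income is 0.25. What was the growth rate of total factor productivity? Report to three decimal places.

Labor's share = 1 − 0.25 = 0.75.
Capital: 0.25 × 14.02 = 3.505 pp.
Total hours worked: 0.75 × 2.94 = 2.205 pp.
TFP growth = 9.06 − 5.71 = 3.35%.

3.350%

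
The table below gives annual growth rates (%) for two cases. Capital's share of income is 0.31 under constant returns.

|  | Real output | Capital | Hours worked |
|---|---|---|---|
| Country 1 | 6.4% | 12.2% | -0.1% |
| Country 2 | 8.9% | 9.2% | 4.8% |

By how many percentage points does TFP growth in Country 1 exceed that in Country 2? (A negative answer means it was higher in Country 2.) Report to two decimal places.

-0.05 percentage points

Labor's share = 1 − 0.31 = 0.69.
Country 1: TFP = 6.4 − 3.782 + 0.069 = 2.687%.
Country 2: TFP = 8.9 − 2.852 − 3.312 = 2.736%.
Difference = 2.687 − (2.736) = -0.049 pp.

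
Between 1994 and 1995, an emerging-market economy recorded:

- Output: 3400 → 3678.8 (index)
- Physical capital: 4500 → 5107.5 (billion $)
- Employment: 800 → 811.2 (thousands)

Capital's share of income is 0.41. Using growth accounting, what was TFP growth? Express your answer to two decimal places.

1.84%

Output growth = (3678.8 − 3400) / 3400 = 8.2%.
Physical capital growth = (5107.5 − 4500) / 4500 = 13.5%.
Employment growth = (811.2 − 800) / 800 = 1.4%.
Labor's share = 1 − 0.41 = 0.59.
Physical capital: 0.41 × 13.5 = 5.535 pp.
Employment: 0.59 × 1.4 = 0.826 pp.
TFP growth = 8.2 − 6.361 = 1.839%.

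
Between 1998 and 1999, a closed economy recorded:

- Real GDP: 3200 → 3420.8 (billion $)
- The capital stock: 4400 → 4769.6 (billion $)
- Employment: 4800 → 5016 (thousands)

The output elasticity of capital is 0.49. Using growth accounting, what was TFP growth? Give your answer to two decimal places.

TFP grew 0.49%.

Real GDP growth = (3420.8 − 3200) / 3200 = 6.9%.
The capital stock growth = (4769.6 − 4400) / 4400 = 8.4%.
Employment growth = (5016 − 4800) / 4800 = 4.5%.
Labor's share = 1 − 0.49 = 0.51.
The capital stock: 0.49 × 8.4 = 4.116 pp.
Employment: 0.51 × 4.5 = 2.295 pp.
TFP growth = 6.9 − 6.411 = 0.489%.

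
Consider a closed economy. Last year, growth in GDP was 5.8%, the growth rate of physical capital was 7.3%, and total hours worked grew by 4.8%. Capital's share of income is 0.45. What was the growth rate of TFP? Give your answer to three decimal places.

-0.125%

Labor's share = 1 − 0.45 = 0.55.
Physical capital: 0.45 × 7.3 = 3.285 pp.
Total hours worked: 0.55 × 4.8 = 2.64 pp.
TFP growth = 5.8 − 5.925 = -0.125%.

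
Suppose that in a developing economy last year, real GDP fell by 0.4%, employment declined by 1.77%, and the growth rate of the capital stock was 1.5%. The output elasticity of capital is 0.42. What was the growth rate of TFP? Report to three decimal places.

Labor's share = 1 − 0.42 = 0.58.
The capital stock: 0.42 × 1.5 = 0.63 pp.
Employment: 0.58 × (-1.77) = -1.0266 pp.
TFP growth = -0.4 + 0.3966 = -0.0034%.

-0.003%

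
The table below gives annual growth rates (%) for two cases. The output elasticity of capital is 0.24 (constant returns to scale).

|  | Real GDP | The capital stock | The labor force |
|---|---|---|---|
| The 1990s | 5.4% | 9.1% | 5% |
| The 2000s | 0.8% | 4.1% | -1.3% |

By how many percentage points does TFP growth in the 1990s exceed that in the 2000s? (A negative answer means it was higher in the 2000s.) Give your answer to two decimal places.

Labor's share = 1 − 0.24 = 0.76.
The 1990s: TFP = 5.4 − 2.184 − 3.8 = -0.584%.
The 2000s: TFP = 0.8 − 0.984 + 0.988 = 0.804%.
Difference = -0.584 − (0.804) = -1.388 pp.

-1.39 percentage points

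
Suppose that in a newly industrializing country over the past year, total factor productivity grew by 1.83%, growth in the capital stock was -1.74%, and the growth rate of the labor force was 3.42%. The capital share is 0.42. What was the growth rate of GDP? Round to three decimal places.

3.083%

Labor's share = 1 − 0.42 = 0.58.
The capital stock: 0.42 × (-1.74) = -0.7308 pp.
The labor force: 0.58 × 3.42 = 1.9836 pp.
Output growth = 1.83 + 1.2528 = 3.0828%.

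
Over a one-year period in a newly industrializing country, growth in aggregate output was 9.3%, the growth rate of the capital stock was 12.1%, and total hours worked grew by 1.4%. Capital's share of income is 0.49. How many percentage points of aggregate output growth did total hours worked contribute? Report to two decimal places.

Labor's share = 1 − 0.49 = 0.51.
Contribution = share × growth = 0.51 × 1.4 = 0.714 pp.

0.71 percentage points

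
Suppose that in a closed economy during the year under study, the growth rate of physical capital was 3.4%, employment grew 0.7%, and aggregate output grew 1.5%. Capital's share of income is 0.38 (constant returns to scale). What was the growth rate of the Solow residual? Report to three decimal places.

-0.226%

Labor's share = 1 − 0.38 = 0.62.
Physical capital: 0.38 × 3.4 = 1.292 pp.
Employment: 0.62 × 0.7 = 0.434 pp.
TFP growth = 1.5 − 1.726 = -0.226%.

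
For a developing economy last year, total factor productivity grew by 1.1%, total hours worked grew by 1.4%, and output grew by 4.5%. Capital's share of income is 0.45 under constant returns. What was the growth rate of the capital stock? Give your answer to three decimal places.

Labor's share = 1 − 0.45 = 0.55.
gY = gA + 0.55×1.4 + 0.45×g.
0.45×g = 4.5 − 1.1 − 0.77 = 2.63.
g = 2.63 / 0.45 = 5.84444%.

5.844%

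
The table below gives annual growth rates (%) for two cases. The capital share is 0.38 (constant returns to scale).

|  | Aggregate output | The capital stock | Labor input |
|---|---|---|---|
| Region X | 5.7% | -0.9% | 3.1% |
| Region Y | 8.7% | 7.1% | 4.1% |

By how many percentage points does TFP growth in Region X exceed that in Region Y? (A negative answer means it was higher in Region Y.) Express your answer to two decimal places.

Labor's share = 1 − 0.38 = 0.62.
Region X: TFP = 5.7 + 0.342 − 1.922 = 4.12%.
Region Y: TFP = 8.7 − 2.698 − 2.542 = 3.46%.
Difference = 4.12 − (3.46) = 0.66 pp.

0.66 percentage points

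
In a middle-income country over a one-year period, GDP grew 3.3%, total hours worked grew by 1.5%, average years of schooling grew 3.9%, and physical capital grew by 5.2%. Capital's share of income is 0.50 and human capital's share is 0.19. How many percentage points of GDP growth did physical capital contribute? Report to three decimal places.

2.600 percentage points

Contribution = share × growth = 0.5 × 5.2 = 2.6 pp.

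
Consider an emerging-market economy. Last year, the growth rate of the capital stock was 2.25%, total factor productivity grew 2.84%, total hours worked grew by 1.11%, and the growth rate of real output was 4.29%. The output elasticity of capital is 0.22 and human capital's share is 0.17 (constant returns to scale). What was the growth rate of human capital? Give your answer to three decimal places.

Labor's share = 1 − 0.22 − 0.17 = 0.61.
gY = gA + 0.22×2.25 + 0.61×1.11 + 0.17×g.
0.17×g = 4.29 − 2.84 − 1.1721 = 0.2779.
g = 0.2779 / 0.17 = 1.63471%.

1.635%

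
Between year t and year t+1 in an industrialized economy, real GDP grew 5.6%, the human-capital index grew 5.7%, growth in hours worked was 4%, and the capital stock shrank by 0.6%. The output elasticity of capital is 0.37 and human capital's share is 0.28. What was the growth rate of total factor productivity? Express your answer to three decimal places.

Labor's share = 1 − 0.37 − 0.28 = 0.35.
The capital stock: 0.37 × (-0.6) = -0.222 pp.
The human-capital index: 0.28 × 5.7 = 1.596 pp.
Hours worked: 0.35 × 4 = 1.4 pp.
TFP growth = 5.6 − 2.774 = 2.826%.

Total factor productivity grew 2.826%.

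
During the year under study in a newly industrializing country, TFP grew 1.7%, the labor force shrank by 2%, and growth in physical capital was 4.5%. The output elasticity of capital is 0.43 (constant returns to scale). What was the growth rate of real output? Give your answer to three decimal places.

2.495%

Labor's share = 1 − 0.43 = 0.57.
Physical capital: 0.43 × 4.5 = 1.935 pp.
The labor force: 0.57 × (-2) = -1.14 pp.
Output growth = 1.7 + 0.795 = 2.495%.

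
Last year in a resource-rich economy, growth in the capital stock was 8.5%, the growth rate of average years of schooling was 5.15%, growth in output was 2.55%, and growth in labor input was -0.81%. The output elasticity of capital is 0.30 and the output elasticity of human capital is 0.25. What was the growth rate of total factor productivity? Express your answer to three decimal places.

Labor's share = 1 − 0.3 − 0.25 = 0.45.
The capital stock: 0.3 × 8.5 = 2.55 pp.
Average years of schooling: 0.25 × 5.15 = 1.2875 pp.
Labor input: 0.45 × (-0.81) = -0.3645 pp.
TFP growth = 2.55 − 3.473 = -0.923%.

-0.923%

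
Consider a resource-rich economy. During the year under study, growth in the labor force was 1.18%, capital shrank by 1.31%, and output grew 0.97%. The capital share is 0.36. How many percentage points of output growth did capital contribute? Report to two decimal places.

-0.47

Contribution = share × growth = 0.36 × (-1.31) = -0.4716 pp.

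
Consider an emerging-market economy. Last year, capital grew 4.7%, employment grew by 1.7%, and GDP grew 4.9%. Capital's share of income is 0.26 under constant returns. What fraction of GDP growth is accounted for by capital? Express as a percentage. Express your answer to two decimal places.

Capital contributed 0.26 × 4.7 = 1.222 pp.
Share of growth = 1.222 / 4.9 × 100 = 24.9388%.

24.94%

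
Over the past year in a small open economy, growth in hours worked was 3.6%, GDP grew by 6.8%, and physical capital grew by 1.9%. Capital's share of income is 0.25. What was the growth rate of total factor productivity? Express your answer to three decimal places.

Labor's share = 1 − 0.25 = 0.75.
Physical capital: 0.25 × 1.9 = 0.475 pp.
Hours worked: 0.75 × 3.6 = 2.7 pp.
TFP growth = 6.8 − 3.175 = 3.625%.

3.625%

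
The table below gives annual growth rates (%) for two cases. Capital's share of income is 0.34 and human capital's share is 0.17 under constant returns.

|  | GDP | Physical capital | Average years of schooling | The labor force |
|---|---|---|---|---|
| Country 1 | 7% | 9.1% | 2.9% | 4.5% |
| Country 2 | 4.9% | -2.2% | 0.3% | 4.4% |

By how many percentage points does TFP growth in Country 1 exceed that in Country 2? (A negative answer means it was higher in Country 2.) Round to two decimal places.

Labor's share = 1 − 0.34 − 0.17 = 0.49.
Country 1: TFP = 7 − 3.094 − 0.493 − 2.205 = 1.208%.
Country 2: TFP = 4.9 + 0.748 − 0.051 − 2.156 = 3.441%.
Difference = 1.208 − (3.441) = -2.233 pp.

-2.23 percentage points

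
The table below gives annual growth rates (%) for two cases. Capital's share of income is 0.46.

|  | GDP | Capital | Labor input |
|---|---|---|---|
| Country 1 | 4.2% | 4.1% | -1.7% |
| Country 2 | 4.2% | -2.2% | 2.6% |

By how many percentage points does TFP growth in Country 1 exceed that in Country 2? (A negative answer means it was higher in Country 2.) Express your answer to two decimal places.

-0.58 percentage points

Labor's share = 1 − 0.46 = 0.54.
Country 1: TFP = 4.2 − 1.886 + 0.918 = 3.232%.
Country 2: TFP = 4.2 + 1.012 − 1.404 = 3.808%.
Difference = 3.232 − (3.808) = -0.576 pp.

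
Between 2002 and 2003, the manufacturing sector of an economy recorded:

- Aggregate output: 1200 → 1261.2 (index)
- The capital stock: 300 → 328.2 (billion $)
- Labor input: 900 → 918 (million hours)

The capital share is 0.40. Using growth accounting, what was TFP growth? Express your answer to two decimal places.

TFP growth was 0.14%.

Aggregate output growth = (1261.2 − 1200) / 1200 = 5.1%.
The capital stock growth = (328.2 − 300) / 300 = 9.4%.
Labor input growth = (918 − 900) / 900 = 2%.
Labor's share = 1 − 0.4 = 0.6.
The capital stock: 0.4 × 9.4 = 3.76 pp.
Labor input: 0.6 × 2 = 1.2 pp.
TFP growth = 5.1 − 4.96 = 0.14%.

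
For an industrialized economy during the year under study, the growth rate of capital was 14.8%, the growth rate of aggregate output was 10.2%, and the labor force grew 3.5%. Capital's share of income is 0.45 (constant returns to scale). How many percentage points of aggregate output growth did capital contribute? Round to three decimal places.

Contribution = share × growth = 0.45 × 14.8 = 6.66 pp.

6.660 percentage points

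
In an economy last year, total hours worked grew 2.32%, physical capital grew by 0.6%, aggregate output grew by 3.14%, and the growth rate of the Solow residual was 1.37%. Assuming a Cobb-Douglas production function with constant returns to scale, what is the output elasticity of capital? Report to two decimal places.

The output elasticity of capital is 0.32.

gY = gA + α·gK + (1−α)·gL, so gY − gA − gL = α(gK − gL).
3.14 − 1.37 − 2.32 = α × (0.6 − 2.32).
-0.55 = -1.72 α, so α = 0.3198.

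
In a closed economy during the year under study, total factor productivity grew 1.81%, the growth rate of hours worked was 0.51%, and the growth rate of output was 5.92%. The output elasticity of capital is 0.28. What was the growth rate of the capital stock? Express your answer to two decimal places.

13.37%

Labor's share = 1 − 0.28 = 0.72.
gY = gA + 0.72×0.51 + 0.28×g.
0.28×g = 5.92 − 1.81 − 0.3672 = 3.7428.
g = 3.7428 / 0.28 = 13.3671%.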